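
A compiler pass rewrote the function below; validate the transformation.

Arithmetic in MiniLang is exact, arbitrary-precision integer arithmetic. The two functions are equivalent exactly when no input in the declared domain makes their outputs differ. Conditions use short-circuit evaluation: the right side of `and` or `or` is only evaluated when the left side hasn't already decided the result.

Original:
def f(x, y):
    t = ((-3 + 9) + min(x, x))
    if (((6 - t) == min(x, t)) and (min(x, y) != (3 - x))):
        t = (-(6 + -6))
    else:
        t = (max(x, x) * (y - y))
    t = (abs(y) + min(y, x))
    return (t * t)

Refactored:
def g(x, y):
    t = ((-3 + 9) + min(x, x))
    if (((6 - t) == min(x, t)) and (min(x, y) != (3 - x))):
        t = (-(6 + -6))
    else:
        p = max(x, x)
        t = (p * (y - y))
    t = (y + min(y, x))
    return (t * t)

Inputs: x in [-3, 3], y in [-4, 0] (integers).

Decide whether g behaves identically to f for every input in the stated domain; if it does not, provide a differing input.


Try x=-3, y=-4.
f: t=3, then (((6 - t) == min(x, t)) and (min(x, y) != (3 - x))) is false, then t=0, then t=0, then returns 0
g: t=3, then (((6 - t) == min(x, t)) and (min(x, y) != (3 - x))) is false, then p=-3, then t=0, then t=-8, then returns 64
0 and 64 differ, so these are not the same function on this domain.
verdict: not equivalent; witness: x=-3, y=-4


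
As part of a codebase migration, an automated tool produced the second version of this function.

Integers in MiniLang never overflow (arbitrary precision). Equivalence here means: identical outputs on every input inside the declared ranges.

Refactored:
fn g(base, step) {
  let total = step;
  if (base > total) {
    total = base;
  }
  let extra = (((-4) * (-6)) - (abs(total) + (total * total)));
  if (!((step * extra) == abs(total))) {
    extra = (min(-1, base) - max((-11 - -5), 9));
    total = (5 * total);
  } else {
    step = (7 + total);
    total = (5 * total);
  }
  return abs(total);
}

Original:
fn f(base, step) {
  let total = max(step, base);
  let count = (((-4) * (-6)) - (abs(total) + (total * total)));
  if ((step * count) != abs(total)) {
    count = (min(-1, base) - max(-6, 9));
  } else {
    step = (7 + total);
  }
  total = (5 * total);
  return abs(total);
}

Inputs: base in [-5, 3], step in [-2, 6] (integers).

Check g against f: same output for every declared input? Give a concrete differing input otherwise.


The two are interchangeable: arithmetic usage differs, and min/max/abs usage differs, and local variable names differ, and boolean connective usage differs, and comparison usage differs, and statement counts differ, and branching structure differs, and constant usage differs, and every declared input agrees.
Tracing base=-5, step=0: f: total becomes 0; next count becomes 24; next ((step * count) != abs(total)) evaluates to false; next step becomes 7; next total becomes 0; next final value 0 | g: total becomes 0; next (base > total) evaluates to false; next extra becomes 24; next (!((step * extra) == abs(total))) evaluates to false; next step becomes 7; next total becomes 0; next final value 0 — matching result 0.
Across all 81 domain points the two functions coincide.
verdict: equivalent


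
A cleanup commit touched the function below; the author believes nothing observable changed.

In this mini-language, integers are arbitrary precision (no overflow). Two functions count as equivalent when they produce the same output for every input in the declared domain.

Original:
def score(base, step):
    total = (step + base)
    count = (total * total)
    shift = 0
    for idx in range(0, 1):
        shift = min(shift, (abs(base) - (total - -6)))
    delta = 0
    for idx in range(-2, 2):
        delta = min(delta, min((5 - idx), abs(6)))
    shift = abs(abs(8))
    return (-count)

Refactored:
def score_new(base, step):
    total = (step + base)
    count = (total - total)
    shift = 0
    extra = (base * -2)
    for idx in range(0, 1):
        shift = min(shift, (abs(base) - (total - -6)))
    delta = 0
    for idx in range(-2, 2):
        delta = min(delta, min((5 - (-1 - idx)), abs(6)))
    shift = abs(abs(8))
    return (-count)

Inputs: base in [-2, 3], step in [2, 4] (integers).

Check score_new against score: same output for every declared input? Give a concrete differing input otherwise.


Input base=-2, step=3: -1 from score versus 0 from score_new.
verdict: not equivalent; witness: base=-2, step=3


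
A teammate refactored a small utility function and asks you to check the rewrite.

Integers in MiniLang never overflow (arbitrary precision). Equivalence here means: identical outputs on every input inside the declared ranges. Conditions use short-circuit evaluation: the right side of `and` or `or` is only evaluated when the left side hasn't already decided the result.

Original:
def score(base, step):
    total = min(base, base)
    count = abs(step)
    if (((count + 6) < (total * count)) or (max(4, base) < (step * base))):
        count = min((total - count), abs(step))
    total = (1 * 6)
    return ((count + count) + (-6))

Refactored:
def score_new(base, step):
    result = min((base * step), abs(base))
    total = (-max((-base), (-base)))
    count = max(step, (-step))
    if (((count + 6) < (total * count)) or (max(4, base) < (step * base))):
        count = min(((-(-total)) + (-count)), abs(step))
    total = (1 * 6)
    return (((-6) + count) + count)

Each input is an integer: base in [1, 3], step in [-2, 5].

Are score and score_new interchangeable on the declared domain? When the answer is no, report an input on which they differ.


Comparing the listings, the differences include: min/max/abs usage differs; also local variable names differ; also arithmetic usage differs; also statement counts differ.
As a probe, take base=1, step=2: score runs total = 1; count = 2; (((count + 6) < (total * count)) or (max(4, base) < (step * base))) -> false; total = 6; return -2; score_new runs result = 1; total = 1; count = 2; (((count + 6) < (total * count)) or (max(4, base) < (step * base))) -> false; total = 6; return -2; both end at -2.
Checked all 24 inputs in the declared domain: the outputs agree on every one.
verdict: equivalent


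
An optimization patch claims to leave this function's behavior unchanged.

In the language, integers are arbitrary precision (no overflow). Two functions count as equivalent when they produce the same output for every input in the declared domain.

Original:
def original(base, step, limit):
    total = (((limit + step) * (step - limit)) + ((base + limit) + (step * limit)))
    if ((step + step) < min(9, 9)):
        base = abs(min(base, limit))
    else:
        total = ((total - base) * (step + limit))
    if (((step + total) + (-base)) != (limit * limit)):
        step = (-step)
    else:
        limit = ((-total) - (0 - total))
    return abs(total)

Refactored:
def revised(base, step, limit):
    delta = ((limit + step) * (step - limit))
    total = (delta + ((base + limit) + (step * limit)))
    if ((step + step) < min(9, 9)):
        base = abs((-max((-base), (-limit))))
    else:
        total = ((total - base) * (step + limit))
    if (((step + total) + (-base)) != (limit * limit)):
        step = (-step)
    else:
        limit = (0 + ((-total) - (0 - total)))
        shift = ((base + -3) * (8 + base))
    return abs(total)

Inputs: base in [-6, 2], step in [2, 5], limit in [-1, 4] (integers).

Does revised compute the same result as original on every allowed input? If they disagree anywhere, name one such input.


Comparing the listings, the differences include: local variable names differ, and constant usage differs, and min/max/abs usage differs, and arithmetic usage differs, and statement counts differ.
Spot check at base=-1, step=4, limit=0 — original: total := 15 | ((step + step) < min(9, 9)): true | base := 1 | (((step + total) + (-base)) != (limit * limit)): true | step := -4 | result 15. revised: delta := 16 | total := 15 | ((step + step) < min(9, 9)): true | base := 1 | (((step + total) + (-base)) != (limit * limit)): true | step := -4 | result 15. Both give 15.
Checked all 216 inputs in the declared domain: the outputs agree on every one.
verdict: equivalent


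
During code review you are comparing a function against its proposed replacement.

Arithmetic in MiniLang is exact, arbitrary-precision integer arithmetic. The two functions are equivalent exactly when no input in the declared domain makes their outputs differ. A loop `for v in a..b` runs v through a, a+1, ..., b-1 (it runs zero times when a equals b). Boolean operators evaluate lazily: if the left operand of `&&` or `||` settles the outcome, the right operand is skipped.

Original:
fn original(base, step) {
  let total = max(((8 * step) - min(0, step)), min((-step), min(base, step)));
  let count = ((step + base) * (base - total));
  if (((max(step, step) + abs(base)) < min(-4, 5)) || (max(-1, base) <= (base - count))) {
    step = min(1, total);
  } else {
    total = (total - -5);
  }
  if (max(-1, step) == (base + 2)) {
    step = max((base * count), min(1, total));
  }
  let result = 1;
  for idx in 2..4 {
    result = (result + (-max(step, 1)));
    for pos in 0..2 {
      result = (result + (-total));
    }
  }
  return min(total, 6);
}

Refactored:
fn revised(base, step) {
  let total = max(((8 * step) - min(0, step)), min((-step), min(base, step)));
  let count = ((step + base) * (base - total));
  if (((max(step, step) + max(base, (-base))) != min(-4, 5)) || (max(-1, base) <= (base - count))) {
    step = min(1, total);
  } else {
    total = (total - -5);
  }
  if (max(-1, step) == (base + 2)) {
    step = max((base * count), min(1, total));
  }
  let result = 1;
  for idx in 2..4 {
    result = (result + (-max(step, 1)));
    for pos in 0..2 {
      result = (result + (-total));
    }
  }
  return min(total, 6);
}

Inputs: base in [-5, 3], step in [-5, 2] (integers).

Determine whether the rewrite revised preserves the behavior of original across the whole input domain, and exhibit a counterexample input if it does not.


Run the pair on base=-5, step=-5.
original: total := -5 | count := 0 | (((max(step, step) + abs(base)) < min(-4, 5)) || (max(-1, base) <= (base - count))): false | total := 0 | (max(-1, step) == (base + 2)): false | result := 1 | iter idx=2: | result := 0 | iter pos=0: | result := 0 | iter pos=1: | result := 0 | iter idx=3: | result := -1 | iter pos=0: | result := -1 | iter pos=1: | result := -1 | result 0
revised: total := -5 | count := 0 | (((max(step, step) + max(base, (-base))) != min(-4, 5)) || (max(-1, base) <= (base - count))): true | step := -5 | (max(-1, step) == (base + 2)): false | result := 1 | iter idx=2: | result := 0 | iter pos=0: | result := 5 | iter pos=1: | result := 10 | iter idx=3: | result := 9 | iter pos=0: | result := 14 | iter pos=1: | result := 19 | result -5
0 against -5: the behavior changed.
verdict: not equivalent; witness: base=-5, step=-5


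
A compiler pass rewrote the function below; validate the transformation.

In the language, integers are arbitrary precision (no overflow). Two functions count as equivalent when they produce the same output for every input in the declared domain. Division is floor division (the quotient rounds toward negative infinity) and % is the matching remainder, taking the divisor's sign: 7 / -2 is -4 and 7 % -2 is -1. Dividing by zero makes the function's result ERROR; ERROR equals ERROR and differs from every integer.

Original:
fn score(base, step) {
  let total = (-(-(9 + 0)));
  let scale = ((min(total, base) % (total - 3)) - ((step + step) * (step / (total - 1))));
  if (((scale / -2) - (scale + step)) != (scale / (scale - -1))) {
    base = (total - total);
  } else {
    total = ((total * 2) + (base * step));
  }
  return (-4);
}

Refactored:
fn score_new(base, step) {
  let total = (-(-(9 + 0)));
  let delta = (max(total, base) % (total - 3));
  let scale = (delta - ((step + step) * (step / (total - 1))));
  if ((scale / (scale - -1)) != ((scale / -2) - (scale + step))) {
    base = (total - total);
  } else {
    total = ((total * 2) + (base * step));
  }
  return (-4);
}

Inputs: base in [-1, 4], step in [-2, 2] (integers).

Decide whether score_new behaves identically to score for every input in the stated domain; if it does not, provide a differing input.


These are not equivalent — on base=-1, step=-2 the outputs split (-4 vs ERROR).
score: total = 9; scale = 1; (((scale / -2) - (scale + step)) != (scale / (scale - -1))) -> false; total = 20; return -4
score_new: total = 9; delta = 3; scale = -1; division by zero -> ERROR
verdict: not equivalent; witness: base=-1, step=-2


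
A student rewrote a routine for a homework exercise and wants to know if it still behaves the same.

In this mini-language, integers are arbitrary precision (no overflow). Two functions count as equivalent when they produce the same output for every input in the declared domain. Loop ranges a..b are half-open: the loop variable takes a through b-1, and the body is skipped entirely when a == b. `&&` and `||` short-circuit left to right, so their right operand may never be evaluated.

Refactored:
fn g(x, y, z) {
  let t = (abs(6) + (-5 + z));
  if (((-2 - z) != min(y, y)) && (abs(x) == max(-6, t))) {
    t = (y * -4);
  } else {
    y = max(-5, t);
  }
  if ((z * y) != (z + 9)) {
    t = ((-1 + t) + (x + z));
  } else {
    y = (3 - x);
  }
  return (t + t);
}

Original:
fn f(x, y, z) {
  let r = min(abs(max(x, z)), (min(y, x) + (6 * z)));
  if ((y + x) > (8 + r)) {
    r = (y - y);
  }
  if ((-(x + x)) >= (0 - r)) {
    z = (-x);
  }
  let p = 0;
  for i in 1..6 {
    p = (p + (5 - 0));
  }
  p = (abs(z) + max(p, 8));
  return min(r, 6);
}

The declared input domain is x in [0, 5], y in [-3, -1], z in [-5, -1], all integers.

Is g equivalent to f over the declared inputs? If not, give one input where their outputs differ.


There is a counterexample at x=0, y=-3, z=-5: 0 on one side, -20 on the other.
f: r becomes -33; next ((y + x) > (8 + r)) evaluates to true; next r becomes 0; next ((-(x + x)) >= (0 - r)) evaluates to true; next z becomes 0; next p becomes 0; next at i=1:; next p becomes 5; next at i=2:; next p becomes 10; next at i=3:; next p becomes 15; next at i=4:; next p becomes 20; next at i=5:; next p becomes 25; next p becomes 25; next final value 0
g: t becomes -4; next (((-2 - z) != min(y, y)) && (abs(x) == max(-6, t))) evaluates to false; next y becomes -4; next ((z * y) != (z + 9)) evaluates to true; next t becomes -10; next final value -20
verdict: not equivalent; witness: x=0, y=-3, z=-5


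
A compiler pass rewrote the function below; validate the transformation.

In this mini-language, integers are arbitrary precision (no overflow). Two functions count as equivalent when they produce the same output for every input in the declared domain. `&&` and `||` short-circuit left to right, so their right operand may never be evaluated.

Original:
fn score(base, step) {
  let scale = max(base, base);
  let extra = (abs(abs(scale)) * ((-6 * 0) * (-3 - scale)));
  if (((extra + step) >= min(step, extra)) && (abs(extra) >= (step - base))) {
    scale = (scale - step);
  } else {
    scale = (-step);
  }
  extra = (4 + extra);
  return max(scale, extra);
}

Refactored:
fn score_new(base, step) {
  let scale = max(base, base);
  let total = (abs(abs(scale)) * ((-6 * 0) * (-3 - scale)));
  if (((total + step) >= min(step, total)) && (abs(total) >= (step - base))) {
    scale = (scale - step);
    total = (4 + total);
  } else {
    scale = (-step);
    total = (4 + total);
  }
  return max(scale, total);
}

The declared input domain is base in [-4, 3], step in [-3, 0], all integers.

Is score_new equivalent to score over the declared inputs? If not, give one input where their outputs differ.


Although constant usage differs; and local variable names differ; and arithmetic usage differs; and statement counts differ, 32/32 inputs agree.
verdict: equivalent


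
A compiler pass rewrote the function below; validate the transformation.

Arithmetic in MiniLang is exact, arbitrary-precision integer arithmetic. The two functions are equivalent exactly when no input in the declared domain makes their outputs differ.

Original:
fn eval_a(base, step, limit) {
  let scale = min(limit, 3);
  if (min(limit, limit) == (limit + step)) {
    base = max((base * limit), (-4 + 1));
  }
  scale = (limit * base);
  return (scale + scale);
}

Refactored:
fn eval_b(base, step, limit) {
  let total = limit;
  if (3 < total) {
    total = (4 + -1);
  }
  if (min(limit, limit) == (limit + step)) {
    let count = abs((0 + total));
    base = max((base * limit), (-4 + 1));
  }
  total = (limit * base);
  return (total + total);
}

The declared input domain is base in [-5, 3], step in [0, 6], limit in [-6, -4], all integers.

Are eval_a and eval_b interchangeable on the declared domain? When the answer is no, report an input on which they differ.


This is a faithful refactor — comparison usage differs, and constant usage differs, and branching structure differs, and arithmetic usage differs, and statement counts differ, and min/max/abs usage differs, and local variable names differ, but the computed results match everywhere.
Tracing base=0, step=4, limit=-6: eval_a: scale becomes -6; next (min(limit, limit) == (limit + step)) evaluates to false; next scale becomes 0; next final value 0 | eval_b: total becomes -6; next (3 < total) evaluates to false; next (min(limit, limit) == (limit + step)) evaluates to false; next total becomes 0; next final value 0 — matching result 0.
Every one of the 189 inputs gives matching results.
verdict: equivalent


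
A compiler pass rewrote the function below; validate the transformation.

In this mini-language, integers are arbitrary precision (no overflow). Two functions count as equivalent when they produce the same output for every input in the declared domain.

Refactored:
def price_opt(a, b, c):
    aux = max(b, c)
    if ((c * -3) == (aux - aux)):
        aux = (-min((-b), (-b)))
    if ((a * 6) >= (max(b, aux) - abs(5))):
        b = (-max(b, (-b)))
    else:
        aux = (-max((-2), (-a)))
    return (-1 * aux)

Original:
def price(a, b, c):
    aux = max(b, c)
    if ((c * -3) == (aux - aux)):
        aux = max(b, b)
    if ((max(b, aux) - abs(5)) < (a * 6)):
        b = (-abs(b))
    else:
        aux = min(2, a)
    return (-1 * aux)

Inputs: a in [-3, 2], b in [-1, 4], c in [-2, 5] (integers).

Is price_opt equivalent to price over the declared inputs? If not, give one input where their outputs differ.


There is a counterexample at a=0, b=-1, c=5: 0 on one side, -5 on the other.
price: aux=5, then ((c * -3) == (aux - aux)) is false, then ((max(b, aux) - abs(5)) < (a * 6)) is false, then aux=0, then returns 0
price_opt: aux=5, then ((c * -3) == (aux - aux)) is false, then ((a * 6) >= (max(b, aux) - abs(5))) is true, then b=-1, then returns -5
verdict: not equivalent; witness: a=0, b=-1, c=5


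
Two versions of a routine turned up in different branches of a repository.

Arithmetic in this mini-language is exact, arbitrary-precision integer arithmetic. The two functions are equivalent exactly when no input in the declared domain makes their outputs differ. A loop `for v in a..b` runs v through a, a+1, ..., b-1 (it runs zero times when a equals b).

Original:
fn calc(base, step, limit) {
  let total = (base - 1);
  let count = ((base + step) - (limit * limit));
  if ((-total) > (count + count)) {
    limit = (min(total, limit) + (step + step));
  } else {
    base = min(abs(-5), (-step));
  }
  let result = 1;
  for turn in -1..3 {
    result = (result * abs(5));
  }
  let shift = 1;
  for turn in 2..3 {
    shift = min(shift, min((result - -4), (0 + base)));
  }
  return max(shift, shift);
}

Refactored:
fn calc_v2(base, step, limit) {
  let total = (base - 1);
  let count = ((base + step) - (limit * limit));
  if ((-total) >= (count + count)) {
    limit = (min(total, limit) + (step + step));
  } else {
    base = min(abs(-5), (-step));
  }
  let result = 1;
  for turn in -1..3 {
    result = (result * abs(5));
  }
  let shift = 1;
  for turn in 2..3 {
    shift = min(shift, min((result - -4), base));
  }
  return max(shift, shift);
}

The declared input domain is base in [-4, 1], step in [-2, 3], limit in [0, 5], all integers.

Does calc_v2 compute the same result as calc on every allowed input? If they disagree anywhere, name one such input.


Take base=-1, step=2, limit=0.
calc: total=-2, then count=1, then ((-total) > (count + count)) is false, then base=-2, then result=1, then (turn=-1), then result=5, then (turn=0), then result=25, then (turn=1), then result=125, then (turn=2), then result=625, then shift=1, then (turn=2), then shift=-2, then returns -2
calc_v2: total=-2, then count=1, then ((-total) >= (count + count)) is true, then limit=2, then result=1, then (turn=-1), then result=5, then (turn=0), then result=25, then (turn=1), then result=125, then (turn=2), then result=625, then shift=1, then (turn=2), then shift=-1, then returns -1
-2 and -1 differ, so these are not the same function on this domain.
verdict: not equivalent; witness: base=-1, step=2, limit=0


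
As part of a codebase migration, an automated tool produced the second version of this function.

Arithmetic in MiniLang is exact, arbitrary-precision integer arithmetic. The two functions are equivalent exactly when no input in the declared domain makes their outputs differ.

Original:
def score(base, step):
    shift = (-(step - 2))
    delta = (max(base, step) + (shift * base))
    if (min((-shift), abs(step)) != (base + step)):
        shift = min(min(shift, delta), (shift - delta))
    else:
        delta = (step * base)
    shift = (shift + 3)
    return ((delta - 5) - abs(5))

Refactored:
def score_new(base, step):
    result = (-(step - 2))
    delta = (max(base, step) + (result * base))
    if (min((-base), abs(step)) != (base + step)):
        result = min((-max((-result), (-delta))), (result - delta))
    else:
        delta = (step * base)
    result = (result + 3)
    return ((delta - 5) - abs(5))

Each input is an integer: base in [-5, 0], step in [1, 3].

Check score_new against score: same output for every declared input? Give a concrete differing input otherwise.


Run the pair on base=-2, step=1.
score: shift = 1; delta = -1; (min((-shift), abs(step)) != (base + step)) -> false; delta = -2; shift = 4; return -12
score_new: result = 1; delta = -1; (min((-base), abs(step)) != (base + step)) -> true; result = -1; result = 2; return -11
-12 against -11: the behavior changed.
verdict: not equivalent; witness: base=-2, step=1


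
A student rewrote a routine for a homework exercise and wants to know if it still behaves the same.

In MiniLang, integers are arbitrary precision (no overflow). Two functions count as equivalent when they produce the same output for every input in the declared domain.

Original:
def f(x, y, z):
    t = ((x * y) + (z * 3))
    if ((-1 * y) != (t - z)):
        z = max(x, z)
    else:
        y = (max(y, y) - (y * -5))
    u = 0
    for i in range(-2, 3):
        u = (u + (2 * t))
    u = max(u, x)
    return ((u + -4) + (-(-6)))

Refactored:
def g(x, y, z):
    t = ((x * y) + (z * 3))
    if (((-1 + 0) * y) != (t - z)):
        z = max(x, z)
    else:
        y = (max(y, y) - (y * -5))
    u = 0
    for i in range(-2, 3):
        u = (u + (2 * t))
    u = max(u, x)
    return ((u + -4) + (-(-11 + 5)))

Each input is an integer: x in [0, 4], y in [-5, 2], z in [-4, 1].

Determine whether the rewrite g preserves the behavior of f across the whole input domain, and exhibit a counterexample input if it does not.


The two versions differ — the changes include arithmetic usage differs; also constant usage differs.
Spot check at x=2, y=-2, z=-1 — f: t=-7, then ((-1 * y) != (t - z)) is true, then z=2, then u=0, then (i=-2), then u=-14, then (i=-1), then u=-28, then (i=0), then u=-42, then (i=1), then u=-56, then (i=2), then u=-70, then u=2, then returns 4. g: t=-7, then (((-1 + 0) * y) != (t - z)) is true, then z=2, then u=0, then (i=-2), then u=-14, then (i=-1), then u=-28, then (i=0), then u=-42, then (i=1), then u=-56, then (i=2), then u=-70, then u=2, then returns 4. Both give 4.
Across all 240 domain points the two functions coincide.
verdict: equivalent


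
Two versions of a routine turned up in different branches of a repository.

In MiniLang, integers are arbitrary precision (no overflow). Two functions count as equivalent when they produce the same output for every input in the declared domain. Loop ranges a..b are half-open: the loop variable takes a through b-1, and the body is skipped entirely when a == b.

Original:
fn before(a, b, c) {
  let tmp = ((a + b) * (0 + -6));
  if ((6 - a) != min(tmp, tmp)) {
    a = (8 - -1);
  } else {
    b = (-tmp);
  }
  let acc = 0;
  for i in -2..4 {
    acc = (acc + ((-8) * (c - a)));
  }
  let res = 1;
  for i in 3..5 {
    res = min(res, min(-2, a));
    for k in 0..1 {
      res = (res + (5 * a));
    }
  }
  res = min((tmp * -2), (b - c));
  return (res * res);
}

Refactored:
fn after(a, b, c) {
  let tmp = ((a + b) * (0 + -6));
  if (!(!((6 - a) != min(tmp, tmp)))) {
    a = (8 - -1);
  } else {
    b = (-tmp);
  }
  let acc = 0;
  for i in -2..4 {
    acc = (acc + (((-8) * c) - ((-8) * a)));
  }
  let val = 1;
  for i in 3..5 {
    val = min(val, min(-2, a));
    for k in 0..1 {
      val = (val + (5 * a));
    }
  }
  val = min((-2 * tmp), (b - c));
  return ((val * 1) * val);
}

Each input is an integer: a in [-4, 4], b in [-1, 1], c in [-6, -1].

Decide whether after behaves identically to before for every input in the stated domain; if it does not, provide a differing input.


Comparing the listings, the differences include: arithmetic usage differs, constant usage differs, local variable names differ, boolean connective usage differs.
Tracing a=-2, b=1, c=-2: before: tmp := 6 | ((6 - a) != min(tmp, tmp)): true | a := 9 | acc := 0 | iter i=-2: | acc := 88 | iter i=-1: | acc := 176 | iter i=0: | acc := 264 | iter i=1: | acc := 352 | iter i=2: | acc := 440 | iter i=3: | acc := 528 | res := 1 | iter i=3: | res := -2 | iter k=0: | res := 43 | iter i=4: | res := -2 | iter k=0: | res := 43 | res := -12 | result 144 | after: tmp := 6 | (!(!((6 - a) != min(tmp, tmp)))): true | a := 9 | acc := 0 | iter i=-2: | acc := 88 | iter i=-1: | acc := 176 | iter i=0: | acc := 264 | iter i=1: | acc := 352 | iter i=2: | acc := 440 | iter i=3: | acc := 528 | val := 1 | iter i=3: | val := -2 | iter k=0: | val := 43 | iter i=4: | val := -2 | iter k=0: | val := 43 | val := -12 | result 144 — matching result 144.
Across all 162 domain points the two functions coincide.
verdict: equivalent


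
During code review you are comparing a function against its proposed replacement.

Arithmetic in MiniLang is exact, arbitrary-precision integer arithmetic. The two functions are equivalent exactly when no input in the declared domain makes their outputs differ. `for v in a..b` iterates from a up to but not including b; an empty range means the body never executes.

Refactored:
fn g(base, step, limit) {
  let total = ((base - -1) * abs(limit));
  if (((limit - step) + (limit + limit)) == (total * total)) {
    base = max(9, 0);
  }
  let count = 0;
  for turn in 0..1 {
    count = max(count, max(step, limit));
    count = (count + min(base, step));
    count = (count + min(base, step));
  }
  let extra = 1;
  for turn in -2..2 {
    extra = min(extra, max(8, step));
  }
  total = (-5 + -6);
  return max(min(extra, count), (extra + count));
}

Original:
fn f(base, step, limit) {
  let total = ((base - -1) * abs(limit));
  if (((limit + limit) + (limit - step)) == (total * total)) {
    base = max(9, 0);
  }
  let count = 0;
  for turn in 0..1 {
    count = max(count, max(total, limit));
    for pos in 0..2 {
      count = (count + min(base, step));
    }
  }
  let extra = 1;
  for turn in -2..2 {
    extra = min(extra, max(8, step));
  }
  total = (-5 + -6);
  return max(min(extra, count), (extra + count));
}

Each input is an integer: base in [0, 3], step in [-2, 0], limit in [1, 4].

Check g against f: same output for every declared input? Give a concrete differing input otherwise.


Take base=1, step=-2, limit=1.
f: total=2, then (((limit + limit) + (limit - step)) == (total * total)) is false, then count=0, then (turn=0), then count=2, then (pos=0), then count=0, then (pos=1), then count=-2, then extra=1, then (turn=-2), then extra=1, then (turn=-1), then extra=1, then (turn=0), then extra=1, then (turn=1), then extra=1, then total=-11, then returns -1
g: total=2, then (((limit - step) + (limit + limit)) == (total * total)) is false, then count=0, then (turn=0), then count=1, then count=-1, then count=-3, then extra=1, then (turn=-2), then extra=1, then (turn=-1), then extra=1, then (turn=0), then extra=1, then (turn=1), then extra=1, then total=-11, then returns -2
-1 vs -2 — the two versions disagree here.
verdict: not equivalent; witness: base=1, step=-2, limit=1


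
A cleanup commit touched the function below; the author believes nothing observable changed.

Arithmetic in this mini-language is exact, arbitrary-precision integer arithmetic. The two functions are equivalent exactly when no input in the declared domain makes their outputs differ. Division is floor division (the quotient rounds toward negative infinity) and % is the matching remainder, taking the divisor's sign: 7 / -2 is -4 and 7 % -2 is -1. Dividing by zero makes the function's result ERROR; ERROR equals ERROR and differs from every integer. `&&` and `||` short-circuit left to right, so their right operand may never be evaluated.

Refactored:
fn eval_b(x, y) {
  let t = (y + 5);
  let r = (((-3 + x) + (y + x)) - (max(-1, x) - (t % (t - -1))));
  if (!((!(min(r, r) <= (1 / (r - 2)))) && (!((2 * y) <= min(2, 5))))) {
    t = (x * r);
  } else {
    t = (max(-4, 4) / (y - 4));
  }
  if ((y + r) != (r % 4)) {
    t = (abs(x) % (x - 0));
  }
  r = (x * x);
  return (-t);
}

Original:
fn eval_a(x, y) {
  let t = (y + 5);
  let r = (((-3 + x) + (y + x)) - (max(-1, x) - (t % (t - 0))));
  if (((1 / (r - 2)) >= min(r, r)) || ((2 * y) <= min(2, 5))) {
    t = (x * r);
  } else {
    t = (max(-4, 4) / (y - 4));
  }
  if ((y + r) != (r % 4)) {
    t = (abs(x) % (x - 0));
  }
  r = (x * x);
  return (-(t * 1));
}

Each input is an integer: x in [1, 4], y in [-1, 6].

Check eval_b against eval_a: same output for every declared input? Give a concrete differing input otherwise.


Run the pair on x=1, y=0.
eval_a: t := 5 | r := -2 | (((1 / (r - 2)) >= min(r, r)) || ((2 * y) <= min(2, 5))): true | t := -2 | ((y + r) != (r % 4)): true | t := 0 | r := 1 | result 0
eval_b: t := 5 | r := 3 | (!((!(min(r, r) <= (1 / (r - 2)))) && (!((2 * y) <= min(2, 5))))): true | t := 3 | ((y + r) != (r % 4)): false | r := 1 | result -3
0 and -3 differ, so these are not the same function on this domain.
verdict: not equivalent; witness: x=1, y=0


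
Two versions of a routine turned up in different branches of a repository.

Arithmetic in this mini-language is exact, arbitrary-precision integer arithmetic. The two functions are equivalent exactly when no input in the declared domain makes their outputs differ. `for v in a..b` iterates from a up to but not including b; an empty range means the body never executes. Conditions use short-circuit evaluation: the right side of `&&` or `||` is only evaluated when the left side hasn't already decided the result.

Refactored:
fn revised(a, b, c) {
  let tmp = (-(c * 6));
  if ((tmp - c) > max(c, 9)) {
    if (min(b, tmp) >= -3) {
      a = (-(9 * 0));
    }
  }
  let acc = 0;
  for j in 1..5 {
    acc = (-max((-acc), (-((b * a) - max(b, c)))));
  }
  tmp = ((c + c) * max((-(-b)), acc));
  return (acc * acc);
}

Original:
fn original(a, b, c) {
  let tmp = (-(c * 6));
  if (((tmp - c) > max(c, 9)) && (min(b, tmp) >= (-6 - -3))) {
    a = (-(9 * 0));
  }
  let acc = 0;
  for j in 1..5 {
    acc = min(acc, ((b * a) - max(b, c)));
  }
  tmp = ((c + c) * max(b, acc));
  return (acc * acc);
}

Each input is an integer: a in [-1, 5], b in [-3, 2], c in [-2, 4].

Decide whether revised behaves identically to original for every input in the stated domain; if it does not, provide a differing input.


Differences: constant usage differs; boolean connective usage differs; statement counts differ; branching structure differs; arithmetic usage differs; min/max/abs usage differs — yet all 294 inputs agree.
verdict: equivalent


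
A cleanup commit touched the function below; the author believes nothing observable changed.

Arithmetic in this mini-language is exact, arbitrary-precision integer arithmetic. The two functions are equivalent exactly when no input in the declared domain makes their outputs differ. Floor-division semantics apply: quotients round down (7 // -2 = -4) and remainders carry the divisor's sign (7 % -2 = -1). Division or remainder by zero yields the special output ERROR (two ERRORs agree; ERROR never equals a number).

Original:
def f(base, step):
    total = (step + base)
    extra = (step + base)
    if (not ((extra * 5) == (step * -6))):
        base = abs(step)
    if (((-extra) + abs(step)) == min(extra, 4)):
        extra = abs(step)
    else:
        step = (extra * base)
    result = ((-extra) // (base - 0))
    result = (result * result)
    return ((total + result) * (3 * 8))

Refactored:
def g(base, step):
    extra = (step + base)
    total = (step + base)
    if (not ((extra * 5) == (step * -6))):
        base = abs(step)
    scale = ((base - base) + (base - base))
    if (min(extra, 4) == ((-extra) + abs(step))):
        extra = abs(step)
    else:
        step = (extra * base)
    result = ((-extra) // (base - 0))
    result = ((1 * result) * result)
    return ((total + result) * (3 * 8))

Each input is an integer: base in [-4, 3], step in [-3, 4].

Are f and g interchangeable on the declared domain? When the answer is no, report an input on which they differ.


Behavior is preserved: although constant usage differs, plus local variable names differ, plus statement counts differ, plus arithmetic usage differs, the outputs never diverge.
Spot check at base=-1, step=1 — f: total=0, then extra=0, then (not ((extra * 5) == (step * -6))) is true, then base=1, then (((-extra) + abs(step)) == min(extra, 4)) is false, then step=0, then result=0, then result=0, then returns 0. g: extra=0, then total=0, then (not ((extra * 5) == (step * -6))) is true, then base=1, then scale=0, then (min(extra, 4) == ((-extra) + abs(step))) is false, then step=0, then result=0, then result=0, then returns 0. Both give 0.
Sweeping the whole domain (64 inputs) finds no disagreement.
verdict: equivalent


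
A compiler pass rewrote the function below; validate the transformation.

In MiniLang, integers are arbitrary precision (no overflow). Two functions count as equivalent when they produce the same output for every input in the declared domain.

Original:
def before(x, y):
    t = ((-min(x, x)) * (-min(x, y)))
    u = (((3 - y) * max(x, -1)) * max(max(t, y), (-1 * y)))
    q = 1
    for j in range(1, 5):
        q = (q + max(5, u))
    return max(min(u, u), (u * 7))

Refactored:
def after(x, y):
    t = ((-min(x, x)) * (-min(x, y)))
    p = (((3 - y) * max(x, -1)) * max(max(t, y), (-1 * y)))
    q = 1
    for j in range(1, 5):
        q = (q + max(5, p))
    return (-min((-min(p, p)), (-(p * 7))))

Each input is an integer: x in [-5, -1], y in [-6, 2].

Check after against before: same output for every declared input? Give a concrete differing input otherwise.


Differences: local variable names differ; also min/max/abs usage differs — yet all 45 inputs agree.
verdict: equivalent


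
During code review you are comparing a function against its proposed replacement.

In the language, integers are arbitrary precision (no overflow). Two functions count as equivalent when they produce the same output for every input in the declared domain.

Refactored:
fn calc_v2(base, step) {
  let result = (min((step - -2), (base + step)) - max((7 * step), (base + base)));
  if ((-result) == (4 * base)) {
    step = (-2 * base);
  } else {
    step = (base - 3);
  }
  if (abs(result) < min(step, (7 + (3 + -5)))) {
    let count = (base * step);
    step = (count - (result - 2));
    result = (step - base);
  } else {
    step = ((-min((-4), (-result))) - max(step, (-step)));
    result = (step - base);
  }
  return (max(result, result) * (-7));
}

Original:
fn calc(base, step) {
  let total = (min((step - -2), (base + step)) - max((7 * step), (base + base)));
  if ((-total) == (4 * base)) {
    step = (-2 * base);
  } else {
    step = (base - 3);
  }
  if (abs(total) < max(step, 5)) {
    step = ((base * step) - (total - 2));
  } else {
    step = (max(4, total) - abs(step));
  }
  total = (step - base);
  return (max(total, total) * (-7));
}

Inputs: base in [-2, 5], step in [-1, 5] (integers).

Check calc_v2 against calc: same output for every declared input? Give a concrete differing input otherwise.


Try base=-2, step=-1.
calc: total=1, then ((-total) == (4 * base)) is false, then step=-5, then (abs(total) < max(step, 5)) is true, then step=11, then total=13, then returns -91
calc_v2: result=1, then ((-result) == (4 * base)) is false, then step=-5, then (abs(result) < min(step, (7 + (3 + -5)))) is false, then step=-1, then result=1, then returns -7
-91 vs -7 — the two versions disagree here.
verdict: not equivalent; witness: base=-2, step=-1


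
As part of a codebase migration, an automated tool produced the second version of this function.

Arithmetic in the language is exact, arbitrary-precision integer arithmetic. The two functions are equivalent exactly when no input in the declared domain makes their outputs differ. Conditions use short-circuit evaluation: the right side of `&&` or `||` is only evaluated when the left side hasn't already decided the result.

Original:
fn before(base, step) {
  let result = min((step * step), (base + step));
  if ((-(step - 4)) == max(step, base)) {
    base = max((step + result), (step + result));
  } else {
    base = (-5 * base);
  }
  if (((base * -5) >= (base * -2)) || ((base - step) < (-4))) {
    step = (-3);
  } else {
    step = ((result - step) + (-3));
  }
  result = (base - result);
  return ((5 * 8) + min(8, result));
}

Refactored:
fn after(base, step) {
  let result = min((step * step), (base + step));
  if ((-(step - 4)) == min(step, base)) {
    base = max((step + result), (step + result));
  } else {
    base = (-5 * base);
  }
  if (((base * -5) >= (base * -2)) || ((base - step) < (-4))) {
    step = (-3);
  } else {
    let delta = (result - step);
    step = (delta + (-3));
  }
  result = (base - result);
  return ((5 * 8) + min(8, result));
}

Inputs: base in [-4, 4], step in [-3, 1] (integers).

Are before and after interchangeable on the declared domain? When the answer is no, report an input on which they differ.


Try base=3, step=1.
before: result = 1; ((-(step - 4)) == max(step, base)) -> true; base = 2; (((base * -5) >= (base * -2)) || ((base - step) < (-4))) -> false; step = -3; result = 1; return 41
after: result = 1; ((-(step - 4)) == min(step, base)) -> false; base = -15; (((base * -5) >= (base * -2)) || ((base - step) < (-4))) -> true; step = -3; result = -16; return 24
41 != 24, so the rewrite changes behavior.
verdict: not equivalent; witness: base=3, step=1


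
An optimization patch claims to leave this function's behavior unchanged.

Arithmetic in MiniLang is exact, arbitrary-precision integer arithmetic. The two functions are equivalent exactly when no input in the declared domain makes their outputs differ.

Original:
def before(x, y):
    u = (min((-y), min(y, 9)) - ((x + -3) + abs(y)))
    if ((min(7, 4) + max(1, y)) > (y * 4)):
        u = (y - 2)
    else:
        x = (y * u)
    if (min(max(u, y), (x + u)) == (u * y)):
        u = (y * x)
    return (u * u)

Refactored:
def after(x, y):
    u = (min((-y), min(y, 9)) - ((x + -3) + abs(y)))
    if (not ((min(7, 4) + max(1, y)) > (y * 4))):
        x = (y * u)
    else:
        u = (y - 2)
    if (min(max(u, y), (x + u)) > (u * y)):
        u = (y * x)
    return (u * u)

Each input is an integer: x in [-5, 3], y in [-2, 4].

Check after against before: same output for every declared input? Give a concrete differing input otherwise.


Evaluate both at x=-4, y=3.
before: u = 1; ((min(7, 4) + max(1, y)) > (y * 4)) -> false; x = 3; (min(max(u, y), (x + u)) == (u * y)) -> true; u = 9; return 81
after: u = 1; (not ((min(7, 4) + max(1, y)) > (y * 4))) -> true; x = 3; (min(max(u, y), (x + u)) > (u * y)) -> false; return 1
81 and 1 differ, so these are not the same function on this domain.
verdict: not equivalent; witness: x=-4, y=3
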